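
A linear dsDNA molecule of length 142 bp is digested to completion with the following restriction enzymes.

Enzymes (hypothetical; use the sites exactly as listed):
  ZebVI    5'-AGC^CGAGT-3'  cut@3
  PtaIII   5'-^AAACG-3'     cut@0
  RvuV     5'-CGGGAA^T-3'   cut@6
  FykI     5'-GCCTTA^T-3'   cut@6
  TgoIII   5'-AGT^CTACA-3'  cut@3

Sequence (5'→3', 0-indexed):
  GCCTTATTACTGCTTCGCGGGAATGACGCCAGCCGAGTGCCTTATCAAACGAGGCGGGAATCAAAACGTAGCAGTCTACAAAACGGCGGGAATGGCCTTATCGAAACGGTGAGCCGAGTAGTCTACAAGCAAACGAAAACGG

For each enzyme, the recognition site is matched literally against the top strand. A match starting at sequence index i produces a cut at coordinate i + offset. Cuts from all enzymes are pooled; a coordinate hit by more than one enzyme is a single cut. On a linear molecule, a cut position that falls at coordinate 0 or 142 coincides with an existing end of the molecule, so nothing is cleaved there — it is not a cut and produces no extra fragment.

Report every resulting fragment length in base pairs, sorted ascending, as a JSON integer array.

[2,3,3,5,6,6,6,8,8,8,10,11,11,12,12,14,17]

Per-enzyme occurrences:
  ZebVI (AGCCGAGT, off=3): starts [30, 111] → cuts [33, 114]
  PtaIII (AAACG, off=0): starts [46, 63, 80, 103, 130, 136] → cuts [46, 63, 80, 103, 130, 136]
  RvuV (CGGGAAT, off=6): starts [17, 54, 86] → cuts [23, 60, 92]
  FykI (GCCTTAT, off=6): starts [0, 38, 94] → cuts [6, 44, 100]
  TgoIII (AGTCTACA, off=3): starts [72, 119] → cuts [75, 122]

All cut coordinates (distinct, sorted): [6, 23, 33, 44, 46, 60, 63, 75, 80, 92, 100, 103, 114, 122, 130, 136]

Fragments:
  [0,6): 6 bp
  [6,23): 17 bp
  [23,33): 10 bp
  [33,44): 11 bp
  [44,46): 2 bp
  [46,60): 14 bp
  [60,63): 3 bp
  [63,75): 12 bp
  [75,80): 5 bp
  [80,92): 12 bp
  [92,100): 8 bp
  [100,103): 3 bp
  [103,114): 11 bp
  [114,122): 8 bp
  [122,130): 8 bp
  [130,136): 6 bp
  [136,142): 6 bp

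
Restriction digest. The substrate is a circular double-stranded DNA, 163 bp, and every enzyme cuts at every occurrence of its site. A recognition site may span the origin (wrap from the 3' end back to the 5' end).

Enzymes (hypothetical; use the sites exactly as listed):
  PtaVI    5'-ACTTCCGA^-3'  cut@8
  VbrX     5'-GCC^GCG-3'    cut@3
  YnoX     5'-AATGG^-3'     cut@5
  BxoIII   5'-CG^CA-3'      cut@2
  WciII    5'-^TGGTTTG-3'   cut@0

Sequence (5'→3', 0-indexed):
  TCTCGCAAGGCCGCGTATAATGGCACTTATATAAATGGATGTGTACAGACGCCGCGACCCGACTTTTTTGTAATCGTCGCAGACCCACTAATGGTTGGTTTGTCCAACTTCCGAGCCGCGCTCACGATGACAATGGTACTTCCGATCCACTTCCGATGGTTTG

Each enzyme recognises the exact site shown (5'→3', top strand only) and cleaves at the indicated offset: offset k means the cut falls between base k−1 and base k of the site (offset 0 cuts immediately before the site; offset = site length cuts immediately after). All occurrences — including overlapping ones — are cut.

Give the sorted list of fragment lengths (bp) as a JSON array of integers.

Per-enzyme occurrences:
  PtaVI (ACTTCCGA, off=8): starts [106, 137, 148] → cuts [114, 145, 156]
  VbrX (GCCGCG, off=3): starts [9, 50, 114] → cuts [12, 53, 117]
  YnoX (AATGG, off=5): starts [18, 33, 89, 131] → cuts [23, 38, 94, 136]
  BxoIII (CGCA, off=2): starts [3, 77] → cuts [5, 79]
  WciII (TGGTTTG, off=0): starts [95, 156] → cuts [95, 156]

All cut coordinates (distinct, sorted): [5, 12, 23, 38, 53, 79, 94, 95, 114, 117, 136, 145, 156]

Fragments:
  5→12: 7 bp
  12→23: 11 bp
  23→38: 15 bp
  38→53: 15 bp
  53→79: 26 bp
  79→94: 15 bp
  94→95: 1 bp
  95→114: 19 bp
  114→117: 3 bp
  117→136: 19 bp
  136→145: 9 bp
  145→156: 11 bp
  156→5 (wrap): 163-156+5 = 12 bp

[1,3,7,9,11,11,12,15,15,15,19,19,26]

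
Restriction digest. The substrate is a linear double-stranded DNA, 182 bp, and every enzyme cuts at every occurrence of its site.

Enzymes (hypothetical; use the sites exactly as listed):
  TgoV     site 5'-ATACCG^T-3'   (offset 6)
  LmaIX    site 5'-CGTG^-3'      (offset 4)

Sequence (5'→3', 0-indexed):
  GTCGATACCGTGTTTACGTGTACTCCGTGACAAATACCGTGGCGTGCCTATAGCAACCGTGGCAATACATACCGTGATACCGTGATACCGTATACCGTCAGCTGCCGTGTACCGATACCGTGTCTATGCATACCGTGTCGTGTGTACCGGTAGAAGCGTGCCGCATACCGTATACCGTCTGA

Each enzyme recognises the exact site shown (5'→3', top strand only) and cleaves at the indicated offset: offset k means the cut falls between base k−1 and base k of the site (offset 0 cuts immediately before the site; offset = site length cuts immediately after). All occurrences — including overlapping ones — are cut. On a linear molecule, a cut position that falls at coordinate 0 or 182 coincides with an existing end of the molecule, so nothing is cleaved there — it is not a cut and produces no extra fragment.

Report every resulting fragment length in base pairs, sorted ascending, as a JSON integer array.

Site scan:
  TgoV (ATACCGT, off=6): starts [4, 33, 68, 76, 84, 91, 114, 129, 164, 171] → cuts [10, 39, 74, 82, 90, 97, 120, 135, 170, 177]
  LmaIX (CGTG, off=4): starts [8, 16, 25, 37, 42, 57, 72, 80, 105, 118, 133, 138, 156] → cuts [12, 20, 29, 41, 46, 61, 76, 84, 109, 122, 137, 142, 160]

Pooled cuts: [10, 12, 20, 29, 39, 41, 46, 61, 74, 76, 82, 84, 90, 97, 109, 120, 122, 135, 137, 142, 160, 170, 177]

Fragments:
  [0,10): 10 bp
  [10,12): 2 bp
  [12,20): 8 bp
  [20,29): 9 bp
  [29,39): 10 bp
  [39,41): 2 bp
  [41,46): 5 bp
  [46,61): 15 bp
  [61,74): 13 bp
  [74,76): 2 bp
  [76,82): 6 bp
  [82,84): 2 bp
  [84,90): 6 bp
  [90,97): 7 bp
  [97,109): 12 bp
  [109,120): 11 bp
  [120,122): 2 bp
  [122,135): 13 bp
  [135,137): 2 bp
  [137,142): 5 bp
  [142,160): 18 bp
  [160,170): 10 bp
  [170,177): 7 bp
  [177,182): 5 bp

[2,2,2,2,2,2,5,5,5,6,6,7,7,8,9,10,10,10,11,12,13,13,15,18]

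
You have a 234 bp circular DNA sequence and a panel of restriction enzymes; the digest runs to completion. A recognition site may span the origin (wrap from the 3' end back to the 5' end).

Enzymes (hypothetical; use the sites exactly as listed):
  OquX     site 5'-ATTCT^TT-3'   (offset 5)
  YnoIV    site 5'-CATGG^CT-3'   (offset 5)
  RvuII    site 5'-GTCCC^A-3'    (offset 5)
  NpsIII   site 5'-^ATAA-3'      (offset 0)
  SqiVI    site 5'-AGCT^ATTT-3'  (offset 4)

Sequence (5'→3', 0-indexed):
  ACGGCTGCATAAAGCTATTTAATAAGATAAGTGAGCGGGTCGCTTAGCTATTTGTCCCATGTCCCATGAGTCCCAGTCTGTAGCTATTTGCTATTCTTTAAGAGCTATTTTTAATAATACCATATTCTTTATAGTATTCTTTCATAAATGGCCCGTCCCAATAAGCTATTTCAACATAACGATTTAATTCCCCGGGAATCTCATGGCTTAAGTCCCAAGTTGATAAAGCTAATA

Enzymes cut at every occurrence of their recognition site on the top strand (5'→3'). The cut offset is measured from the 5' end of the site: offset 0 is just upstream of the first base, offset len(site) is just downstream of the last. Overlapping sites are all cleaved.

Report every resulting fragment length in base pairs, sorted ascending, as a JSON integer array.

Per-enzyme occurrences:
  OquX ATTCTTT/5: at [92, 123, 135] ⇒ [97, 128, 140]
  YnoIV CATGGCT/5: at [201] ⇒ [206]
  RvuII GTCCCA/5: at [53, 60, 69, 154, 211] ⇒ [58, 65, 74, 159, 216]
  NpsIII ATAA/0: at [8, 21, 26, 113, 143, 160, 175, 222, 231] ⇒ [8, 21, 26, 113, 143, 160, 175, 222, 231]
  SqiVI AGCTATTT/4: at [12, 45, 81, 102, 163] ⇒ [16, 49, 85, 106, 167]

All cut coordinates (distinct, sorted): [8, 16, 21, 26, 49, 58, 65, 74, 85, 97, 106, 113, 128, 140, 143, 159, 160, 167, 175, 206, 216, 222, 231]

Fragment lengths:
  8→16: 8 bp
  16→21: 5 bp
  21→26: 5 bp
  26→49: 23 bp
  49→58: 9 bp
  58→65: 7 bp
  65→74: 9 bp
  74→85: 11 bp
  85→97: 12 bp
  97→106: 9 bp
  106→113: 7 bp
  113→128: 15 bp
  128→140: 12 bp
  140→143: 3 bp
  143→159: 16 bp
  159→160: 1 bp
  160→167: 7 bp
  167→175: 8 bp
  175→206: 31 bp
  206→216: 10 bp
  216→222: 6 bp
  222→231: 9 bp
  231→8 (wrap): 234-231+8 = 11 bp

[1,3,5,5,6,7,7,7,8,8,9,9,9,9,10,11,11,12,12,15,16,23,31]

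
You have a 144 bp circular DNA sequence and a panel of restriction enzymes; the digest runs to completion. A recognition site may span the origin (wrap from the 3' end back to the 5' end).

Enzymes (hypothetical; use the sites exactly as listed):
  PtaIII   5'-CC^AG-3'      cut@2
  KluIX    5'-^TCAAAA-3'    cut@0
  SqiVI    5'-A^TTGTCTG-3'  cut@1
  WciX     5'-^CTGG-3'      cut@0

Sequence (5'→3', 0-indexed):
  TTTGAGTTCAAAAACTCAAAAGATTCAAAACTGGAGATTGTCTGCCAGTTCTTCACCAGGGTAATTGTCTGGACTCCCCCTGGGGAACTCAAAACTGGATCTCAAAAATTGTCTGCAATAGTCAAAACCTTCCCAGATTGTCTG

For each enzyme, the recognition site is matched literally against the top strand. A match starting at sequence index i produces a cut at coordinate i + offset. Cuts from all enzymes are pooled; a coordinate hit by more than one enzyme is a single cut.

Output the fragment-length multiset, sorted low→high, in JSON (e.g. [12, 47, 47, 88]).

Site scan:
  PtaIII (CCAG, off=2): starts [44, 55, 132] → cuts [46, 57, 134]
  KluIX (TCAAAA, off=0): starts [7, 15, 24, 88, 101, 121] → cuts [7, 15, 24, 88, 101, 121]
  SqiVI (ATTGTCTG, off=1): starts [36, 63, 107, 136] → cuts [37, 64, 108, 137]
  WciX (CTGG, off=0): starts [30, 68, 79, 94] → cuts [30, 68, 79, 94]

Pooled cuts: [7, 15, 24, 30, 37, 46, 57, 64, 68, 79, 88, 94, 101, 108, 121, 134, 137]

Fragment lengths:
  7→15: 8 bp
  15→24: 9 bp
  24→30: 6 bp
  30→37: 7 bp
  37→46: 9 bp
  46→57: 11 bp
  57→64: 7 bp
  64→68: 4 bp
  68→79: 11 bp
  79→88: 9 bp
  88→94: 6 bp
  94→101: 7 bp
  101→108: 7 bp
  108→121: 13 bp
  121→134: 13 bp
  134→137: 3 bp
  137→7 (wrap): 144-137+7 = 14 bp

[3,4,6,6,7,7,7,7,8,9,9,9,11,11,13,13,14]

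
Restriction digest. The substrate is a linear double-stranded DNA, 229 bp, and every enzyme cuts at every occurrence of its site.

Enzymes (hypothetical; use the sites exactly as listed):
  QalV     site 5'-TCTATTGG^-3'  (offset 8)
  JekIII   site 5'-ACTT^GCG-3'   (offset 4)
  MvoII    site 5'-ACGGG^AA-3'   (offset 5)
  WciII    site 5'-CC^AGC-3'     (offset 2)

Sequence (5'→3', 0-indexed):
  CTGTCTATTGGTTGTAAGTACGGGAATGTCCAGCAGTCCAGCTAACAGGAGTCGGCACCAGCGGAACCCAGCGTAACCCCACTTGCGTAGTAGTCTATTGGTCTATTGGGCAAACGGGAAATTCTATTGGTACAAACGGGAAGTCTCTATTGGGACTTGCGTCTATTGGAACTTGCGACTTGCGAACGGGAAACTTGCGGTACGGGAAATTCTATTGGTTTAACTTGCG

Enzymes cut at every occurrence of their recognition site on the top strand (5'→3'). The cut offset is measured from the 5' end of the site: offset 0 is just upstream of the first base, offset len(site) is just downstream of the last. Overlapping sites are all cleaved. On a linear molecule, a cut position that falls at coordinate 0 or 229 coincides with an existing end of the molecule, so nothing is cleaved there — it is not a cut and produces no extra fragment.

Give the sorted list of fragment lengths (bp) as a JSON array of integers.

Site scan:
  QalV (TCTATTGG, off=8): starts [3, 93, 101, 122, 145, 161, 210] → cuts [11, 101, 109, 130, 153, 169, 218]
  JekIII (ACTTGCG, off=4): starts [80, 154, 170, 177, 192, 222] → cuts [84, 158, 174, 181, 196, 226]
  MvoII (ACGGGAA, off=5): starts [19, 113, 135, 185, 201] → cuts [24, 118, 140, 190, 206]
  WciII (CCAGC, off=2): starts [29, 37, 57, 67] → cuts [31, 39, 59, 69]

Pooled cuts: [11, 24, 31, 39, 59, 69, 84, 101, 109, 118, 130, 140, 153, 158, 169, 174, 181, 190, 196, 206, 218, 226]

Fragments:
  [0,11): 11 bp
  [11,24): 13 bp
  [24,31): 7 bp
  [31,39): 8 bp
  [39,59): 20 bp
  [59,69): 10 bp
  [69,84): 15 bp
  [84,101): 17 bp
  [101,109): 8 bp
  [109,118): 9 bp
  [118,130): 12 bp
  [130,140): 10 bp
  [140,153): 13 bp
  [153,158): 5 bp
  [158,169): 11 bp
  [169,174): 5 bp
  [174,181): 7 bp
  [181,190): 9 bp
  [190,196): 6 bp
  [196,206): 10 bp
  [206,218): 12 bp
  [218,226): 8 bp
  [226,229): 3 bp

[3,5,5,6,7,7,8,8,8,9,9,10,10,10,11,11,12,12,13,13,15,17,20]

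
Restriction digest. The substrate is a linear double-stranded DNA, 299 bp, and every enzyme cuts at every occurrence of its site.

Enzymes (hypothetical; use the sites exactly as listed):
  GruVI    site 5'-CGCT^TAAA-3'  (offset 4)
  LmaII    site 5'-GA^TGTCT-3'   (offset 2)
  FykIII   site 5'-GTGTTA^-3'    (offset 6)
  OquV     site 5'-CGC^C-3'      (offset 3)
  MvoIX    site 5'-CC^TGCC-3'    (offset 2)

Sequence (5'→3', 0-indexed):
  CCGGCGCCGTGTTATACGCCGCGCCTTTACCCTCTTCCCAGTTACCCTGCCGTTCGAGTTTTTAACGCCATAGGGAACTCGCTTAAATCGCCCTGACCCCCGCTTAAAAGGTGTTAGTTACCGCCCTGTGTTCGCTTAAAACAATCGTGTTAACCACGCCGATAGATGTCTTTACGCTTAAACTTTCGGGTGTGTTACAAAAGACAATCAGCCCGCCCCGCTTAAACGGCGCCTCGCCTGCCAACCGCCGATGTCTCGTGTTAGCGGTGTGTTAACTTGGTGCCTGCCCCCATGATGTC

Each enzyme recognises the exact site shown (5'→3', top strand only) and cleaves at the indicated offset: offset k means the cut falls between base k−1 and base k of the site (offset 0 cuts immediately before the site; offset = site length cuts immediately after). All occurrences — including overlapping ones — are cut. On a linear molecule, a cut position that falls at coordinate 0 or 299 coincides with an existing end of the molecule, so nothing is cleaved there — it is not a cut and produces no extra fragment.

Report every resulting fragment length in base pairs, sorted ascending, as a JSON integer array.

[1,3,5,5,5,6,7,7,7,7,8,8,10,10,10,11,12,12,12,12,13,15,15,16,19,19,21,23]

Per-enzyme occurrences:
  GruVI (CGCTTAAA, off=4): starts [79, 100, 132, 174, 218] → cuts [83, 104, 136, 178, 222]
  LmaII (GATGTCT, off=2): starts [164, 249] → cuts [166, 251]
  FykIII (GTGTTA, off=6): starts [8, 110, 146, 191, 257, 268] → cuts [14, 116, 152, 197, 263, 274]
  OquV (CGCC, off=3): starts [4, 16, 21, 65, 88, 121, 156, 213, 229, 234, 245] → cuts [7, 19, 24, 68, 91, 124, 159, 216, 232, 237, 248]
  MvoIX (CCTGCC, off=2): starts [45, 236, 282] → cuts [47, 238, 284]

Pooled cuts: [7, 14, 19, 24, 47, 68, 83, 91, 104, 116, 124, 136, 152, 159, 166, 178, 197, 216, 222, 232, 237, 238, 248, 251, 263, 274, 284]

Fragments:
  [0,7): 7 bp
  [7,14): 7 bp
  [14,19): 5 bp
  [19,24): 5 bp
  [24,47): 23 bp
  [47,68): 21 bp
  [68,83): 15 bp
  [83,91): 8 bp
  [91,104): 13 bp
  [104,116): 12 bp
  [116,124): 8 bp
  [124,136): 12 bp
  [136,152): 16 bp
  [152,159): 7 bp
  [159,166): 7 bp
  [166,178): 12 bp
  [178,197): 19 bp
  [197,216): 19 bp
  [216,222): 6 bp
  [222,232): 10 bp
  [232,237): 5 bp
  [237,238): 1 bp
  [238,248): 10 bp
  [248,251): 3 bp
  [251,263): 12 bp
  [263,274): 11 bp
  [274,284): 10 bp
  [284,299): 15 bp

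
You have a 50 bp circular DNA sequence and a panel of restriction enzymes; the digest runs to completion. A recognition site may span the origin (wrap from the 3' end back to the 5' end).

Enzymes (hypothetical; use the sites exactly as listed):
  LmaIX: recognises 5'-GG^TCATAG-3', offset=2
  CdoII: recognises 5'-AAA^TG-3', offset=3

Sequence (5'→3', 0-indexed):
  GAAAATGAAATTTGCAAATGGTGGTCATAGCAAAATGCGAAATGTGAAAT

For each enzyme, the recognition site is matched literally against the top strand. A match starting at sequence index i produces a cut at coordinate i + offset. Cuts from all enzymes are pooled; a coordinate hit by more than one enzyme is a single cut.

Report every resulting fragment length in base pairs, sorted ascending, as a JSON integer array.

[6,6,7,7,11,13]

Per-enzyme occurrences:
  LmaIX (GGTCATAG, off=2): starts [22] → cuts [24]
  CdoII (AAATG, off=3): starts [2, 15, 32, 39, 46] → cuts [5, 18, 35, 42, 49]

All cut coordinates (distinct, sorted): [5, 18, 24, 35, 42, 49]

Fragment lengths:
  5→18: 13 bp
  18→24: 6 bp
  24→35: 11 bp
  35→42: 7 bp
  42→49: 7 bp
  49→5 (wrap): 50-49+5 = 6 bp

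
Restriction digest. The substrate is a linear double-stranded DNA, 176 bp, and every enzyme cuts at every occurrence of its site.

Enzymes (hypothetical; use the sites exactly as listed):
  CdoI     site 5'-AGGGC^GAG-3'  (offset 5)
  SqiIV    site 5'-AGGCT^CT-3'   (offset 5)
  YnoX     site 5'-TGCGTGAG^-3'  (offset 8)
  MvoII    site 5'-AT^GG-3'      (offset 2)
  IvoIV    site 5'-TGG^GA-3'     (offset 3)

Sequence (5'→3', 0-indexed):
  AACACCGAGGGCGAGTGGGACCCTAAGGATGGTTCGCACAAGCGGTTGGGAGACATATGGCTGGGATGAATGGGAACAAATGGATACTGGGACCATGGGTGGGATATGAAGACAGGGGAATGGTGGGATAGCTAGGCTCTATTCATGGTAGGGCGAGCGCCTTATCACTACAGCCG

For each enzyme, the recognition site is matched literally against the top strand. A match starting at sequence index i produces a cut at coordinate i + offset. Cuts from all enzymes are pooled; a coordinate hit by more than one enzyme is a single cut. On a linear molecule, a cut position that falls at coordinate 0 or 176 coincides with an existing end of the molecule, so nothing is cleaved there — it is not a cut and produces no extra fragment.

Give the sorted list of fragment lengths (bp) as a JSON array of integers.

[2,5,6,6,6,6,7,8,8,8,9,9,12,12,12,19,19,22]

Site scan:
  CdoI AGGGCGAG/5: at [7, 149] ⇒ [12, 154]
  SqiIV AGGCTCT/5: at [133] ⇒ [138]
  YnoX (TGCGTGAG, off=8): no sites
  MvoII ATGG/2: at [28, 56, 69, 79, 94, 119, 144] ⇒ [30, 58, 71, 81, 96, 121, 146]
  IvoIV TGGGA/3: at [15, 46, 61, 70, 87, 99, 123] ⇒ [18, 49, 64, 73, 90, 102, 126]

All cut coordinates (distinct, sorted): [12, 18, 30, 49, 58, 64, 71, 73, 81, 90, 96, 102, 121, 126, 138, 146, 154]

Fragments:
  [0,12): 12 bp
  [12,18): 6 bp
  [18,30): 12 bp
  [30,49): 19 bp
  [49,58): 9 bp
  [58,64): 6 bp
  [64,71): 7 bp
  [71,73): 2 bp
  [73,81): 8 bp
  [81,90): 9 bp
  [90,96): 6 bp
  [96,102): 6 bp
  [102,121): 19 bp
  [121,126): 5 bp
  [126,138): 12 bp
  [138,146): 8 bp
  [146,154): 8 bp
  [154,176): 22 bp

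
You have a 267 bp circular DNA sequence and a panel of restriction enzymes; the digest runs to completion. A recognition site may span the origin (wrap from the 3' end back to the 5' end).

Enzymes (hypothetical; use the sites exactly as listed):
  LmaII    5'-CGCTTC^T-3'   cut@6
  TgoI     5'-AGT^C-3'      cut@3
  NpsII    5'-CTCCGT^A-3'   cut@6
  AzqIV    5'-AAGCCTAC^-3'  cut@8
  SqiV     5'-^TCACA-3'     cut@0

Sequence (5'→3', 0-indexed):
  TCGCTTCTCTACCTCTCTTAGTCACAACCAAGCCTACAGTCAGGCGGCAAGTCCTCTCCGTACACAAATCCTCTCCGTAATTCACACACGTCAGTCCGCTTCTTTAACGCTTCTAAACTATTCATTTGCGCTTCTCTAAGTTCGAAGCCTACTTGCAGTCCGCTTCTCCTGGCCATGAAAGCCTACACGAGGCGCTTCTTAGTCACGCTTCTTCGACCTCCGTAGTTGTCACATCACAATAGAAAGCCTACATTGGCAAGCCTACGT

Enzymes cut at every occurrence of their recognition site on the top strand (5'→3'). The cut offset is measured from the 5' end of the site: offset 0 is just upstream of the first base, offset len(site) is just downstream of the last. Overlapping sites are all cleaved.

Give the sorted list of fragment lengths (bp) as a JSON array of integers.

Site scan:
  LmaII CGCTTCT/6: at [1, 96, 107, 128, 160, 192, 205] ⇒ [7, 102, 113, 134, 166, 198, 211]
  TgoI AGTC/3: at [19, 37, 49, 92, 156, 200] ⇒ [22, 40, 52, 95, 159, 203]
  NpsII CTCCGTA/6: at [55, 72, 217] ⇒ [61, 78, 223]
  AzqIV AAGCCTAC/8: at [29, 144, 178, 243, 257] ⇒ [37, 152, 186, 251, 265]
  SqiV TCACA/0: at [21, 81, 228, 233] ⇒ [21, 81, 228, 233]

Pooled cuts: [7, 21, 22, 37, 40, 52, 61, 78, 81, 95, 102, 113, 134, 152, 159, 166, 186, 198, 203, 211, 223, 228, 233, 251, 265]

Fragments:
  7→21: 14 bp
  21→22: 1 bp
  22→37: 15 bp
  37→40: 3 bp
  40→52: 12 bp
  52→61: 9 bp
  61→78: 17 bp
  78→81: 3 bp
  81→95: 14 bp
  95→102: 7 bp
  102→113: 11 bp
  113→134: 21 bp
  134→152: 18 bp
  152→159: 7 bp
  159→166: 7 bp
  166→186: 20 bp
  186→198: 12 bp
  198→203: 5 bp
  203→211: 8 bp
  211→223: 12 bp
  223→228: 5 bp
  228→233: 5 bp
  233→251: 18 bp
  251→265: 14 bp
  265→7 (wrap): 267-265+7 = 9 bp

[1,3,3,5,5,5,7,7,7,8,9,9,11,12,12,12,14,14,14,15,17,18,18,20,21]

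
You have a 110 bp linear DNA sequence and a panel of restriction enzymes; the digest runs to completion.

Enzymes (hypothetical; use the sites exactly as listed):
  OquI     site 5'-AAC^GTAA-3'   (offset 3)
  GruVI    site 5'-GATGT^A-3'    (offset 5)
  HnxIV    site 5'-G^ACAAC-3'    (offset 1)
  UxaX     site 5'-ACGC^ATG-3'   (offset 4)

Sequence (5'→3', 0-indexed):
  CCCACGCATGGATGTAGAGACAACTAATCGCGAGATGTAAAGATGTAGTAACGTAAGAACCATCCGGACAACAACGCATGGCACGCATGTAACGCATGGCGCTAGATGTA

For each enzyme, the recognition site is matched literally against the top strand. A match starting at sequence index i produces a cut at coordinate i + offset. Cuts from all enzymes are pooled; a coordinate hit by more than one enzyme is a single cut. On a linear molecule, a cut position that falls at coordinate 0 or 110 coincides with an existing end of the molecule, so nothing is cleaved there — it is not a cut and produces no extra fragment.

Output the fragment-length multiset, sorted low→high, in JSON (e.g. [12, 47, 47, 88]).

[1,4,6,7,8,8,9,9,10,14,15,19]

Per-enzyme occurrences:
  OquI AACGTAA/3: at [49] ⇒ [52]
  GruVI GATGTA/5: at [10, 33, 41, 104] ⇒ [15, 38, 46, 109]
  HnxIV GACAAC/1: at [18, 66] ⇒ [19, 67]
  UxaX ACGCATG/4: at [3, 73, 82, 91] ⇒ [7, 77, 86, 95]

All cut coordinates (distinct, sorted): [7, 15, 19, 38, 46, 52, 67, 77, 86, 95, 109]

Fragment lengths:
  [0,7): 7 bp
  [7,15): 8 bp
  [15,19): 4 bp
  [19,38): 19 bp
  [38,46): 8 bp
  [46,52): 6 bp
  [52,67): 15 bp
  [67,77): 10 bp
  [77,86): 9 bp
  [86,95): 9 bp
  [95,109): 14 bp
  [109,110): 1 bp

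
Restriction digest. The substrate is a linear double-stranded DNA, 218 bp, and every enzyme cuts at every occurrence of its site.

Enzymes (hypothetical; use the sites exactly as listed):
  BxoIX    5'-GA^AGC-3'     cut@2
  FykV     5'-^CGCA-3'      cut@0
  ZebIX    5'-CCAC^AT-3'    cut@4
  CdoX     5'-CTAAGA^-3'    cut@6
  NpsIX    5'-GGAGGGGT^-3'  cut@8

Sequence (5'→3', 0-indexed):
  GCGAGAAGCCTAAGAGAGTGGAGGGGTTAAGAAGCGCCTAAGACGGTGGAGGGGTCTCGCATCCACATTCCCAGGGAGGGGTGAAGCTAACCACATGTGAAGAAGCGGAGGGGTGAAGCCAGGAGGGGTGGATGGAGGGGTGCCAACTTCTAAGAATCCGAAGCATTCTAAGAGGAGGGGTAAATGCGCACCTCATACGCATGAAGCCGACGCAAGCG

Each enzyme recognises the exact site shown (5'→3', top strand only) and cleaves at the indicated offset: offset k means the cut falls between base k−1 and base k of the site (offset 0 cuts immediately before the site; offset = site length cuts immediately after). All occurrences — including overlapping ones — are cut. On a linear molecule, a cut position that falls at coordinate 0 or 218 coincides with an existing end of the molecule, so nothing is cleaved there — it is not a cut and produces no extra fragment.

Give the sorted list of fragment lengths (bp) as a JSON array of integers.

Site scan:
  BxoIX GAAGC/2: at [4, 30, 82, 101, 114, 159, 202] ⇒ [6, 32, 84, 103, 116, 161, 204]
  FykV CGCA/0: at [57, 186, 197, 210] ⇒ [57, 186, 197, 210]
  ZebIX CCACAT/4: at [62, 90] ⇒ [66, 94]
  CdoX CTAAGA/6: at [9, 37, 149, 167] ⇒ [15, 43, 155, 173]
  NpsIX GGAGGGGT/8: at [19, 47, 74, 106, 121, 133, 173] ⇒ [27, 55, 82, 114, 129, 141, 181]

Pooled cuts: [6, 15, 27, 32, 43, 55, 57, 66, 82, 84, 94, 103, 114, 116, 129, 141, 155, 161, 173, 181, 186, 197, 204, 210]

Fragments:
  [0,6): 6 bp
  [6,15): 9 bp
  [15,27): 12 bp
  [27,32): 5 bp
  [32,43): 11 bp
  [43,55): 12 bp
  [55,57): 2 bp
  [57,66): 9 bp
  [66,82): 16 bp
  [82,84): 2 bp
  [84,94): 10 bp
  [94,103): 9 bp
  [103,114): 11 bp
  [114,116): 2 bp
  [116,129): 13 bp
  [129,141): 12 bp
  [141,155): 14 bp
  [155,161): 6 bp
  [161,173): 12 bp
  [173,181): 8 bp
  [181,186): 5 bp
  [186,197): 11 bp
  [197,204): 7 bp
  [204,210): 6 bp
  [210,218): 8 bp

[2,2,2,5,5,6,6,6,7,8,8,9,9,9,10,11,11,11,12,12,12,12,13,14,16]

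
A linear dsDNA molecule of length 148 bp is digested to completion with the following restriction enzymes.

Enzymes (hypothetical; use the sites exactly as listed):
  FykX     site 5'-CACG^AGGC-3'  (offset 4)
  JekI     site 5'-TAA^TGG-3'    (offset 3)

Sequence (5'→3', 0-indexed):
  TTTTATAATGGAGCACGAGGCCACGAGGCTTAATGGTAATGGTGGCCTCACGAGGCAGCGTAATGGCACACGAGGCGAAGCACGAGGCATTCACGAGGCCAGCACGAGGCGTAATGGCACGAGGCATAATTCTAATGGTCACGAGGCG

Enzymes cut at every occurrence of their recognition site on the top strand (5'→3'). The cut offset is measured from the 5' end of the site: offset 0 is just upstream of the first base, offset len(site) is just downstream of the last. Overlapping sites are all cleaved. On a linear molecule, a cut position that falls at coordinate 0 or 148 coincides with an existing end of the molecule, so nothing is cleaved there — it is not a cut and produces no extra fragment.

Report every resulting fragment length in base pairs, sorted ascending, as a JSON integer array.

Site scan:
  FykX CACGAGGC/4: at [13, 21, 48, 68, 80, 91, 102, 117, 139] ⇒ [17, 25, 52, 72, 84, 95, 106, 121, 143]
  JekI TAATGG/3: at [5, 30, 36, 60, 111, 132] ⇒ [8, 33, 39, 63, 114, 135]

Pooled cuts: [8, 17, 25, 33, 39, 52, 63, 72, 84, 95, 106, 114, 121, 135, 143]

Fragments:
  [0,8): 8 bp
  [8,17): 9 bp
  [17,25): 8 bp
  [25,33): 8 bp
  [33,39): 6 bp
  [39,52): 13 bp
  [52,63): 11 bp
  [63,72): 9 bp
  [72,84): 12 bp
  [84,95): 11 bp
  [95,106): 11 bp
  [106,114): 8 bp
  [114,121): 7 bp
  [121,135): 14 bp
  [135,143): 8 bp
  [143,148): 5 bp

[5,6,7,8,8,8,8,8,9,9,11,11,11,12,13,14]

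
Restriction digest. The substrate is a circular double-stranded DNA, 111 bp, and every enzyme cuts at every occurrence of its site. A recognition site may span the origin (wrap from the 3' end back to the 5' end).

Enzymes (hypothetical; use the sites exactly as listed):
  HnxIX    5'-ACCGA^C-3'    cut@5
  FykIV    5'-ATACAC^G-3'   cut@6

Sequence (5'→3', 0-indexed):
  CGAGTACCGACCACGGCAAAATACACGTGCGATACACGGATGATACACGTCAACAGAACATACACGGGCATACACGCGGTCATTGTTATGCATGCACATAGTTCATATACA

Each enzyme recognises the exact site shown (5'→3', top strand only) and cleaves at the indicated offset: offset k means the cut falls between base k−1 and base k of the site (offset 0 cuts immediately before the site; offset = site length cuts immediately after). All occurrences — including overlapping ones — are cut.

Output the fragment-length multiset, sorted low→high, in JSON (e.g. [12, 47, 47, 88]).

Per-enzyme occurrences:
  HnxIX (ACCGAC, off=5): starts [5] → cuts [10]
  FykIV (ATACACG, off=6): starts [20, 31, 42, 59, 69, 106] → cuts [1, 26, 37, 48, 65, 75]

Pooled cuts: [1, 10, 26, 37, 48, 65, 75]

Fragment lengths:
  1→10: 9 bp
  10→26: 16 bp
  26→37: 11 bp
  37→48: 11 bp
  48→65: 17 bp
  65→75: 10 bp
  75→1 (wrap): 111-75+1 = 37 bp

[9,10,11,11,16,17,37]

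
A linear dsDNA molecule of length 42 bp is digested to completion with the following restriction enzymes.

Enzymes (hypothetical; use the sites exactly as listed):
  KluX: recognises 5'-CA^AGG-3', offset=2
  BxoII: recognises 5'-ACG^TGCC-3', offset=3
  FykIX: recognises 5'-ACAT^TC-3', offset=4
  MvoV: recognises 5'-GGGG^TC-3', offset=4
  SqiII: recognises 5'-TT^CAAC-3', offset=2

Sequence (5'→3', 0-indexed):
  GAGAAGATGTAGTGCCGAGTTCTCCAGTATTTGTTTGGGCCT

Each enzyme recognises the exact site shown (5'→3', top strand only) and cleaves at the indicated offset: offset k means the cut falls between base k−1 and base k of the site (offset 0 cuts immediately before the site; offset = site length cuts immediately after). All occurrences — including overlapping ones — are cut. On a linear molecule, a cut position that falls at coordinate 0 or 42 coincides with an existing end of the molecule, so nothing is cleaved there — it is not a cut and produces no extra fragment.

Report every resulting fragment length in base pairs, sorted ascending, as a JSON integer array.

[42]

Per-enzyme occurrences:
  KluX (CAAGG, off=2): no sites
  BxoII (ACGTGCC, off=3): no sites
  FykIX (ACATTC, off=4): no sites
  MvoV (GGGGTC, off=4): no sites
  SqiII (TTCAAC, off=2): no sites

Pooled cuts: ∅

Fragments:
  no cuts → one linear fragment of 42 bp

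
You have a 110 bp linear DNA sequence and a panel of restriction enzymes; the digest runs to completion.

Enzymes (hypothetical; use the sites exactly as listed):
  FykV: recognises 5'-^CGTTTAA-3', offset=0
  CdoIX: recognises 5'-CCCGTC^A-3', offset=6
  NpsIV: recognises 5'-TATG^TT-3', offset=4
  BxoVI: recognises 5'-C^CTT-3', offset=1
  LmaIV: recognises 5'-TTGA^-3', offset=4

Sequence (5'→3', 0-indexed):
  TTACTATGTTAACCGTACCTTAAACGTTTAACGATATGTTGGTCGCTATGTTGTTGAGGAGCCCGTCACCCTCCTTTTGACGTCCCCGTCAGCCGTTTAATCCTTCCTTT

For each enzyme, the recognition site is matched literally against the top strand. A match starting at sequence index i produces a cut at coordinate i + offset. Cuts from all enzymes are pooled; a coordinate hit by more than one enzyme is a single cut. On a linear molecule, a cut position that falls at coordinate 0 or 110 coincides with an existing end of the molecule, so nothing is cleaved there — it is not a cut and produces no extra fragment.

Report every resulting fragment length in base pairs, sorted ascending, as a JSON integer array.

[3,4,4,6,6,7,7,8,9,10,10,10,12,14]

Site scan:
  FykV CGTTTAA/0: at [24, 93] ⇒ [24, 93]
  CdoIX CCCGTCA/6: at [61, 84] ⇒ [67, 90]
  NpsIV TATGTT/4: at [4, 34, 46] ⇒ [8, 38, 50]
  BxoVI CCTT/1: at [17, 72, 101, 105] ⇒ [18, 73, 102, 106]
  LmaIV TTGA/4: at [53, 76] ⇒ [57, 80]

Pooled cuts: [8, 18, 24, 38, 50, 57, 67, 73, 80, 90, 93, 102, 106]

Fragments:
  [0,8): 8 bp
  [8,18): 10 bp
  [18,24): 6 bp
  [24,38): 14 bp
  [38,50): 12 bp
  [50,57): 7 bp
  [57,67): 10 bp
  [67,73): 6 bp
  [73,80): 7 bp
  [80,90): 10 bp
  [90,93): 3 bp
  [93,102): 9 bp
  [102,106): 4 bp
  [106,110): 4 bp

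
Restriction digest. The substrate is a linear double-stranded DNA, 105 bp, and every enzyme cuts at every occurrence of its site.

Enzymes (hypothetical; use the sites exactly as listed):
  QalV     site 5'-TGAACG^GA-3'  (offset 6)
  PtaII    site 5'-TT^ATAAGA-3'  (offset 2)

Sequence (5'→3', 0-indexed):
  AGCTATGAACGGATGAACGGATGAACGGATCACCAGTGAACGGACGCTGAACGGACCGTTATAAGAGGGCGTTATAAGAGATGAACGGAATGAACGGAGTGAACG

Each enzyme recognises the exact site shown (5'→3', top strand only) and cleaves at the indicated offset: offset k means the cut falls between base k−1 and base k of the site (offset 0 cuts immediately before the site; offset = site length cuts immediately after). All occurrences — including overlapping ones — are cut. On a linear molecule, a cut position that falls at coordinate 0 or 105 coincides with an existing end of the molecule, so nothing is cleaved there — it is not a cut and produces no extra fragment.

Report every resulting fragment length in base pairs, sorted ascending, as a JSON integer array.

[7,8,8,9,9,11,11,13,14,15]

Per-enzyme occurrences:
  QalV (TGAACGGA, off=6): starts [5, 13, 21, 36, 47, 81, 90] → cuts [11, 19, 27, 42, 53, 87, 96]
  PtaII (TTATAAGA, off=2): starts [58, 71] → cuts [60, 73]

All cut coordinates (distinct, sorted): [11, 19, 27, 42, 53, 60, 73, 87, 96]

Fragment lengths:
  [0,11): 11 bp
  [11,19): 8 bp
  [19,27): 8 bp
  [27,42): 15 bp
  [42,53): 11 bp
  [53,60): 7 bp
  [60,73): 13 bp
  [73,87): 14 bp
  [87,96): 9 bp
  [96,105): 9 bp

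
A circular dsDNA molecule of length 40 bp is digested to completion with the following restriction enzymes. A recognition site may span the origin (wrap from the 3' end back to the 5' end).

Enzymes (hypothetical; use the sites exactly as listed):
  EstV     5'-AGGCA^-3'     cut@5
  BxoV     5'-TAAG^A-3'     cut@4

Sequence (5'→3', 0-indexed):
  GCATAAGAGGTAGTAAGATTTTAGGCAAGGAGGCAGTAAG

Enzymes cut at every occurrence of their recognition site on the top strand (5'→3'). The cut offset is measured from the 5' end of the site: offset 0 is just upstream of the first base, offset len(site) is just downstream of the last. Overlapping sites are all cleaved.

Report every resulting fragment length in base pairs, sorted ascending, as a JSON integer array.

[4,8,8,10,10]

Site scan:
  EstV AGGCA/5: at [22, 30, 38] ⇒ [3, 27, 35]
  BxoV TAAGA/4: at [3, 13] ⇒ [7, 17]

All cut coordinates (distinct, sorted): [3, 7, 17, 27, 35]

Fragment lengths:
  3→7: 4 bp
  7→17: 10 bp
  17→27: 10 bp
  27→35: 8 bp
  35→3 (wrap): 40-35+3 = 8 bp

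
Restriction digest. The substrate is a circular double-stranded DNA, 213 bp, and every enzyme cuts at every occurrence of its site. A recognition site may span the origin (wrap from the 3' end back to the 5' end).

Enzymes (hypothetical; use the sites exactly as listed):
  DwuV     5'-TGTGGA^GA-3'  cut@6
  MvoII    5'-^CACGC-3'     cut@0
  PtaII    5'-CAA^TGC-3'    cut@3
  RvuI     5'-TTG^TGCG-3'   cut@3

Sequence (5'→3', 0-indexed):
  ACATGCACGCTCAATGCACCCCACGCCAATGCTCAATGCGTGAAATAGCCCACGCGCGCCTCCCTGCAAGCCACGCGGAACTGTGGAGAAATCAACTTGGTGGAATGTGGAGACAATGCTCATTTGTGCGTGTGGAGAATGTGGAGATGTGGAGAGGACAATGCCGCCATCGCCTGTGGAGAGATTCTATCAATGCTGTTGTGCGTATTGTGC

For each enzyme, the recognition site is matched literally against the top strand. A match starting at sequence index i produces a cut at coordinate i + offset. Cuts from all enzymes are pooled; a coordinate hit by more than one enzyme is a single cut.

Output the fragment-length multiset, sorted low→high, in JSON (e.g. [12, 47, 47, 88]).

Scan for sites:
  DwuV (TGTGGAGA, off=6): starts [81, 105, 130, 139, 147, 174] → cuts [87, 111, 136, 145, 153, 180]
  MvoII (CACGC, off=0): starts [5, 21, 50, 71] → cuts [5, 21, 50, 71]
  PtaII (CAATGC, off=3): starts [11, 26, 33, 113, 158, 190] → cuts [14, 29, 36, 116, 161, 193]
  RvuI (TTGTGCG, off=3): starts [123, 198] → cuts [126, 201]

All cut coordinates (distinct, sorted): [5, 14, 21, 29, 36, 50, 71, 87, 111, 116, 126, 136, 145, 153, 161, 180, 193, 201]

Fragments:
  5→14: 9 bp
  14→21: 7 bp
  21→29: 8 bp
  29→36: 7 bp
  36→50: 14 bp
  50→71: 21 bp
  71→87: 16 bp
  87→111: 24 bp
  111→116: 5 bp
  116→126: 10 bp
  126→136: 10 bp
  136→145: 9 bp
  145→153: 8 bp
  153→161: 8 bp
  161→180: 19 bp
  180→193: 13 bp
  193→201: 8 bp
  201→5 (wrap): 213-201+5 = 17 bp

[5,7,7,8,8,8,8,9,9,10,10,13,14,16,17,19,21,24]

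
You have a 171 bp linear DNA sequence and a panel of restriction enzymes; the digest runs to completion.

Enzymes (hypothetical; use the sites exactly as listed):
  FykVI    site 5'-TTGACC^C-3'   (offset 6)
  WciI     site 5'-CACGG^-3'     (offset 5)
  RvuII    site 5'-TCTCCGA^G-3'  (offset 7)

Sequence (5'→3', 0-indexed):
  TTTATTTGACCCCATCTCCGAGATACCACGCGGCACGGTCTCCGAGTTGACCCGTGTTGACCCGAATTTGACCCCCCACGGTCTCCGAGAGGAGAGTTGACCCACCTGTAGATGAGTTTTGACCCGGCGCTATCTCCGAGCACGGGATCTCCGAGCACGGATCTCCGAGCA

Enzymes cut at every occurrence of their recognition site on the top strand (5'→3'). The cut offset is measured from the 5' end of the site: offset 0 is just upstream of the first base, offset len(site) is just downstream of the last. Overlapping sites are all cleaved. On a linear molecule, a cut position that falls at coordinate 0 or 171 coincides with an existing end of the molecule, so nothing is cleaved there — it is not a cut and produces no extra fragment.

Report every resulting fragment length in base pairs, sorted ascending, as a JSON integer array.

Scan for sites:
  FykVI (TTGACCC, off=6): starts [5, 46, 56, 67, 96, 118] → cuts [11, 52, 62, 73, 102, 124]
  WciI (CACGG, off=5): starts [33, 76, 140, 155] → cuts [38, 81, 145, 160]
  RvuII (TCTCCGAG, off=7): starts [14, 38, 81, 132, 147, 161] → cuts [21, 45, 88, 139, 154, 168]

All cut coordinates (distinct, sorted): [11, 21, 38, 45, 52, 62, 73, 81, 88, 102, 124, 139, 145, 154, 160, 168]

Fragment lengths:
  [0,11): 11 bp
  [11,21): 10 bp
  [21,38): 17 bp
  [38,45): 7 bp
  [45,52): 7 bp
  [52,62): 10 bp
  [62,73): 11 bp
  [73,81): 8 bp
  [81,88): 7 bp
  [88,102): 14 bp
  [102,124): 22 bp
  [124,139): 15 bp
  [139,145): 6 bp
  [145,154): 9 bp
  [154,160): 6 bp
  [160,168): 8 bp
  [168,171): 3 bp

[3,6,6,7,7,7,8,8,9,10,10,11,11,14,15,17,22]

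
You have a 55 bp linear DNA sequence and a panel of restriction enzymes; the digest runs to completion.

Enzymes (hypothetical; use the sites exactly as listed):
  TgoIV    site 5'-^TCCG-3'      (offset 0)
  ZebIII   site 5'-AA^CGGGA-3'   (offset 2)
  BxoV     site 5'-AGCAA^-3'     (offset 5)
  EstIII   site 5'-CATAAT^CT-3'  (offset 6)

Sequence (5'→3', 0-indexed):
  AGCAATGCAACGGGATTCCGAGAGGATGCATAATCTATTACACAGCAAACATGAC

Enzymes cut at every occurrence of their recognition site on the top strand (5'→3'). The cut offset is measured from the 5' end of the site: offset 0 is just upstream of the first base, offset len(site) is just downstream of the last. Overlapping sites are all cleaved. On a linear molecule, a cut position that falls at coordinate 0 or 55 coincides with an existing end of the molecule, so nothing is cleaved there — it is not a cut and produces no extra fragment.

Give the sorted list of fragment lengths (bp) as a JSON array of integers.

Per-enzyme occurrences:
  TgoIV (TCCG, off=0): starts [16] → cuts [16]
  ZebIII (AACGGGA, off=2): starts [8] → cuts [10]
  BxoV (AGCAA, off=5): starts [0, 43] → cuts [5, 48]
  EstIII (CATAATCT, off=6): starts [28] → cuts [34]

Pooled cuts: [5, 10, 16, 34, 48]

Fragment lengths:
  [0,5): 5 bp
  [5,10): 5 bp
  [10,16): 6 bp
  [16,34): 18 bp
  [34,48): 14 bp
  [48,55): 7 bp

[5,5,6,7,14,18]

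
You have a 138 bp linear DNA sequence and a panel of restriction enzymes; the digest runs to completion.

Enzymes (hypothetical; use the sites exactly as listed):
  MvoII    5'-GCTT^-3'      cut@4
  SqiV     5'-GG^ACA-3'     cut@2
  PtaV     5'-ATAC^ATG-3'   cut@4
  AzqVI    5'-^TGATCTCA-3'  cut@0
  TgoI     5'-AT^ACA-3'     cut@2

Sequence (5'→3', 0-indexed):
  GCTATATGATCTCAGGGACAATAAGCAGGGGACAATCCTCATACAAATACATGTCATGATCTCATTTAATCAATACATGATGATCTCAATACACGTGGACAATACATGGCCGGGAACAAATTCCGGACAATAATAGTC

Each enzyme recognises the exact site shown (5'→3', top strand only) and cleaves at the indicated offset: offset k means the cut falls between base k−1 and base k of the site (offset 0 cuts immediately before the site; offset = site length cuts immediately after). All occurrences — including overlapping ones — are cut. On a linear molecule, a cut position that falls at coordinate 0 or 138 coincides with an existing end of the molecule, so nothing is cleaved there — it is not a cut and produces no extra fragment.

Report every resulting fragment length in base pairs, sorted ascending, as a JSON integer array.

Site scan:
  MvoII (GCTT, off=4): no sites
  SqiV (GGACA, off=2): starts [15, 29, 96, 124] → cuts [17, 31, 98, 126]
  PtaV (ATACATG, off=4): starts [46, 72, 101] → cuts [50, 76, 105]
  AzqVI (TGATCTCA, off=0): starts [6, 56, 80] → cuts [6, 56, 80]
  TgoI (ATACA, off=2): starts [40, 46, 72, 88, 101] → cuts [42, 48, 74, 90, 103]

All cut coordinates (distinct, sorted): [6, 17, 31, 42, 48, 50, 56, 74, 76, 80, 90, 98, 103, 105, 126]

Fragment lengths:
  [0,6): 6 bp
  [6,17): 11 bp
  [17,31): 14 bp
  [31,42): 11 bp
  [42,48): 6 bp
  [48,50): 2 bp
  [50,56): 6 bp
  [56,74): 18 bp
  [74,76): 2 bp
  [76,80): 4 bp
  [80,90): 10 bp
  [90,98): 8 bp
  [98,103): 5 bp
  [103,105): 2 bp
  [105,126): 21 bp
  [126,138): 12 bp

[2,2,2,4,5,6,6,6,8,10,11,11,12,14,18,21]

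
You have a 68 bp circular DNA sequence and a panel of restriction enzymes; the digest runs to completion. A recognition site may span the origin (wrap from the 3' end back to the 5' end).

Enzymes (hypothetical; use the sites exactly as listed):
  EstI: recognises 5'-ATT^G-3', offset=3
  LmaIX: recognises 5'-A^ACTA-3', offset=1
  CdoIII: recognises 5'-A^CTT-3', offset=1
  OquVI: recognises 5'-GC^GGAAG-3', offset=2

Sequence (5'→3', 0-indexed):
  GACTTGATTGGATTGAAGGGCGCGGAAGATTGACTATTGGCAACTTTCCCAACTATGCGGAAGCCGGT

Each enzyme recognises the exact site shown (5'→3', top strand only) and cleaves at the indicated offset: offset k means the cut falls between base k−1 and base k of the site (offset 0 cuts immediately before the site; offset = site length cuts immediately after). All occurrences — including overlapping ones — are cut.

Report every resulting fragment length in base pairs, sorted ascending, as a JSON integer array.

Site scan:
  EstI ATTG/3: at [6, 11, 28, 35] ⇒ [9, 14, 31, 38]
  LmaIX AACTA/1: at [50] ⇒ [51]
  CdoIII ACTT/1: at [1, 42] ⇒ [2, 43]
  OquVI GCGGAAG/2: at [21, 56] ⇒ [23, 58]

Pooled cuts: [2, 9, 14, 23, 31, 38, 43, 51, 58]

Fragments:
  2→9: 7 bp
  9→14: 5 bp
  14→23: 9 bp
  23→31: 8 bp
  31→38: 7 bp
  38→43: 5 bp
  43→51: 8 bp
  51→58: 7 bp
  58→2 (wrap): 68-58+2 = 12 bp

[5,5,7,7,7,8,8,9,12]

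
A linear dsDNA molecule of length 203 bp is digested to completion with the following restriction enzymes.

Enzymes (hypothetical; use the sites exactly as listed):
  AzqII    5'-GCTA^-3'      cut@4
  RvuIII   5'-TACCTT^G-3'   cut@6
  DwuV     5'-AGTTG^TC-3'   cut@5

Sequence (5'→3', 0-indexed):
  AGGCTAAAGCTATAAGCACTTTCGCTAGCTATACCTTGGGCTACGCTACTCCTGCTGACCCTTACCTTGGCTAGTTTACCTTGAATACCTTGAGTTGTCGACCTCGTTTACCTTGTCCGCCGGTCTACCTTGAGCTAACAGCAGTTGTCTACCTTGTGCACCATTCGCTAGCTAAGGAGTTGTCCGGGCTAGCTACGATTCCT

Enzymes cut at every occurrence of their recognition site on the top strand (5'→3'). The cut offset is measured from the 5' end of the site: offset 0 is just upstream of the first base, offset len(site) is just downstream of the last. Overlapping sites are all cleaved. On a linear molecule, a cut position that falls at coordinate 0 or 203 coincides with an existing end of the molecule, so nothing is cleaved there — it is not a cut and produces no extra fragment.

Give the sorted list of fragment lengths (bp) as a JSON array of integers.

[4,4,4,5,5,6,6,6,6,6,6,8,8,8,9,9,9,10,15,15,17,17,20]

Per-enzyme occurrences:
  AzqII (GCTA, off=4): starts [2, 8, 23, 27, 39, 44, 69, 133, 166, 170, 187, 191] → cuts [6, 12, 27, 31, 43, 48, 73, 137, 170, 174, 191, 195]
  RvuIII (TACCTTG, off=6): starts [31, 62, 76, 85, 108, 125, 149] → cuts [37, 68, 82, 91, 114, 131, 155]
  DwuV (AGTTGTC, off=5): starts [92, 142, 177] → cuts [97, 147, 182]

All cut coordinates (distinct, sorted): [6, 12, 27, 31, 37, 43, 48, 68, 73, 82, 91, 97, 114, 131, 137, 147, 155, 170, 174, 182, 191, 195]

Fragment lengths:
  [0,6): 6 bp
  [6,12): 6 bp
  [12,27): 15 bp
  [27,31): 4 bp
  [31,37): 6 bp
  [37,43): 6 bp
  [43,48): 5 bp
  [48,68): 20 bp
  [68,73): 5 bp
  [73,82): 9 bp
  [82,91): 9 bp
  [91,97): 6 bp
  [97,114): 17 bp
  [114,131): 17 bp
  [131,137): 6 bp
  [137,147): 10 bp
  [147,155): 8 bp
  [155,170): 15 bp
  [170,174): 4 bp
  [174,182): 8 bp
  [182,191): 9 bp
  [191,195): 4 bp
  [195,203): 8 bp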